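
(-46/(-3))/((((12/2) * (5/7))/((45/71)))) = 161/71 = 2.27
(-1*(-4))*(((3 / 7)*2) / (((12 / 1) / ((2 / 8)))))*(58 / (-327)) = -29 / 2289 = -0.01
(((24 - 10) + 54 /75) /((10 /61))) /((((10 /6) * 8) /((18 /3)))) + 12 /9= 78262 /1875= 41.74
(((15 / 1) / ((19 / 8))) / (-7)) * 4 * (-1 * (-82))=-39360 / 133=-295.94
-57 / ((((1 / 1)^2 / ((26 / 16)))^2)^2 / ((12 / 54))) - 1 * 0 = -542659 / 6144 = -88.32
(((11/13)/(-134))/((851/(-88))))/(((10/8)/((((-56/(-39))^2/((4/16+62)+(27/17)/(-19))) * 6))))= 15688228864/150919018279965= 0.00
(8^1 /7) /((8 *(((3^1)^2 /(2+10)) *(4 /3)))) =1 /7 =0.14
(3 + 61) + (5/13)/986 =820357/12818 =64.00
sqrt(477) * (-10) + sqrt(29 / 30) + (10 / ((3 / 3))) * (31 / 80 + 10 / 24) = -30 * sqrt(53) + sqrt(870) / 30 + 193 / 24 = -209.38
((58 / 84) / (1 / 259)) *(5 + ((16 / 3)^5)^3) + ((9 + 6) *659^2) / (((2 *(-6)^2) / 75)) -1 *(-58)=4948341434897118768881 / 344373768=14369100944114.65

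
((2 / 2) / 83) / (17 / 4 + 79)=4 / 27639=0.00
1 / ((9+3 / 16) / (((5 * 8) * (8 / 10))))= 3.48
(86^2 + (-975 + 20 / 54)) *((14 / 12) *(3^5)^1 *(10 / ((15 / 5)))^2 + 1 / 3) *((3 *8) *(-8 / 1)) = -104869505728 / 27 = -3884055767.70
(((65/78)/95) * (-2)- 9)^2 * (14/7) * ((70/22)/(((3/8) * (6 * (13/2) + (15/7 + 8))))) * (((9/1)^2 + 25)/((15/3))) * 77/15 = 19211276336/6286815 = 3055.80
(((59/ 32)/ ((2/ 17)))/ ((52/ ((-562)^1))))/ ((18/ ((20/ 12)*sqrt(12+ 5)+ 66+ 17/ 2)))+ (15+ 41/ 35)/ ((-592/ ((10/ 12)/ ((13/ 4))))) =-836670145/ 1193472 - 1409215*sqrt(17)/ 89856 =-765.70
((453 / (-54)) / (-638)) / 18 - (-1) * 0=151 / 206712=0.00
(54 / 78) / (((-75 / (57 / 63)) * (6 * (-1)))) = 19 / 13650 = 0.00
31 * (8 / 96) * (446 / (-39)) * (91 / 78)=-48391 / 1404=-34.47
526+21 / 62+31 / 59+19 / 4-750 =-1597711 / 7316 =-218.39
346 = 346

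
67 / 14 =4.79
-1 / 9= -0.11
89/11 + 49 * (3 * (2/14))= 320/11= 29.09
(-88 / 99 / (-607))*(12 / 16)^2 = 1 / 1214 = 0.00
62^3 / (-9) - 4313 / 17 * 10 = -4439746 / 153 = -29017.95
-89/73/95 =-89/6935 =-0.01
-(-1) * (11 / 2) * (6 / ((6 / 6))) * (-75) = -2475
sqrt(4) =2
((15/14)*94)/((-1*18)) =-5.60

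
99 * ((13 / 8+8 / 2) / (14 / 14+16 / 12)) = 13365 / 56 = 238.66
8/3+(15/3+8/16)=49/6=8.17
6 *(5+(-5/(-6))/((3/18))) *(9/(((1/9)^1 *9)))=540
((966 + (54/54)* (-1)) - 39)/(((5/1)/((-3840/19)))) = -711168/19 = -37429.89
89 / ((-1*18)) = -89 / 18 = -4.94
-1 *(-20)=20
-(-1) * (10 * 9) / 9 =10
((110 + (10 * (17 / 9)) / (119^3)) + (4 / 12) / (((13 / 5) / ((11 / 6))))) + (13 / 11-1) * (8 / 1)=3166436107 / 28350322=111.69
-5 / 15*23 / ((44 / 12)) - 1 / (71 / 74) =-2447 / 781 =-3.13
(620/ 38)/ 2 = 155/ 19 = 8.16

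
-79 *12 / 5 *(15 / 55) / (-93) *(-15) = -2844 / 341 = -8.34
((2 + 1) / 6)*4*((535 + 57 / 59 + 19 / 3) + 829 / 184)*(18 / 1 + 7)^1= 445208525 / 16284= 27340.24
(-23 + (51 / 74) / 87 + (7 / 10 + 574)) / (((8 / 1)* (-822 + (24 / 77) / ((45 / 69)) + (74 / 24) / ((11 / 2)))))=-683739903 / 8139438932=-0.08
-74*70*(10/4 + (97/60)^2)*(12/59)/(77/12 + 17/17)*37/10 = -352826894/131275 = -2687.69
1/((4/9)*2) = 9/8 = 1.12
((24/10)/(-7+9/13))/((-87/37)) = 962/5945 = 0.16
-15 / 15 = -1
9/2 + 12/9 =35/6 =5.83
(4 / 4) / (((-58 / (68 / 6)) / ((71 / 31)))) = -0.45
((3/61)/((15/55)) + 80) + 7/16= 78683/976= 80.62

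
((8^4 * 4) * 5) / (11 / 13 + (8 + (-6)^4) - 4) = 1064960 / 16911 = 62.97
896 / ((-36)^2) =0.69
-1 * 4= -4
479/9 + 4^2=623/9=69.22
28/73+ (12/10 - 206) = -74612/365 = -204.42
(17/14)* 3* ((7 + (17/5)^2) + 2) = 13107/175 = 74.90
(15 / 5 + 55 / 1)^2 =3364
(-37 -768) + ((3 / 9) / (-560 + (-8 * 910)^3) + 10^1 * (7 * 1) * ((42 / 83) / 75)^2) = -160474395339645607441 / 199347864058938000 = -805.00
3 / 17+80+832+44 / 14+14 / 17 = 6413 / 7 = 916.14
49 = 49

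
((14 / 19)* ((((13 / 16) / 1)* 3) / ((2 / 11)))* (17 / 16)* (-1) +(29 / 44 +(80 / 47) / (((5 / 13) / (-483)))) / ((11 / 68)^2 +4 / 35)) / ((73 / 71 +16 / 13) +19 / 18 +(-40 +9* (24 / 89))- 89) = 123.52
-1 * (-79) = 79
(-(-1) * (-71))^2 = 5041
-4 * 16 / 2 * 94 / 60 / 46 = -1.09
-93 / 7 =-13.29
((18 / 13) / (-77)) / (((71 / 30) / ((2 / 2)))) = -540 / 71071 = -0.01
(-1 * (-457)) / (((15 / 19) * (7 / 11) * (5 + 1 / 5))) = 174.93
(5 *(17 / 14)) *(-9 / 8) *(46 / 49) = -6.41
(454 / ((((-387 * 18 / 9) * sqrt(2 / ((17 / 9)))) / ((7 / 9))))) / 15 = -1589 * sqrt(34) / 313470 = -0.03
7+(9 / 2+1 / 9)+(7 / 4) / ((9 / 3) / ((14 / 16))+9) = 12269 / 1044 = 11.75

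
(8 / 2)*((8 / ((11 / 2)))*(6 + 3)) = 576 / 11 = 52.36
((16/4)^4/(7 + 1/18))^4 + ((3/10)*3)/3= 4508685649082883/2601446410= 1733145.70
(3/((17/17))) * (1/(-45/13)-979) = -44068/15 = -2937.87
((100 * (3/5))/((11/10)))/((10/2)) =120/11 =10.91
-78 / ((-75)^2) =-26 / 1875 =-0.01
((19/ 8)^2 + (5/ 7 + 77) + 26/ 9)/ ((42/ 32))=347735/ 5292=65.71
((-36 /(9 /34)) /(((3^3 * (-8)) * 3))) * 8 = 136 /81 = 1.68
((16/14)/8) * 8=8/7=1.14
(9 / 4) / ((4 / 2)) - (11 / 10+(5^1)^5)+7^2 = -123039 / 40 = -3075.98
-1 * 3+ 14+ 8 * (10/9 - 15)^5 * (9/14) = -122069807303/45927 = -2657909.45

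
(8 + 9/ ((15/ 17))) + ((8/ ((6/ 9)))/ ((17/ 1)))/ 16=6203/ 340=18.24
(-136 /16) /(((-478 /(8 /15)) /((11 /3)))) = 374 /10755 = 0.03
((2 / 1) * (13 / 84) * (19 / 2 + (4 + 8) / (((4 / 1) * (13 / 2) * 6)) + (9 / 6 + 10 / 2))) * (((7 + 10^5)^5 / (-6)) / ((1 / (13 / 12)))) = -27179510831423196361804164619 / 3024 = -8987933475999734246628361.00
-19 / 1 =-19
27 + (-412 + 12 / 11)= -4223 / 11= -383.91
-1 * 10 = -10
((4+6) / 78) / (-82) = -5 / 3198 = -0.00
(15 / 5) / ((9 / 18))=6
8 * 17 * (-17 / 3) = -770.67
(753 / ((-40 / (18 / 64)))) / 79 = -0.07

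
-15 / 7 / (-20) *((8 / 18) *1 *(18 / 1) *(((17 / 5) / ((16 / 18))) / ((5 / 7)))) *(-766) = -3515.94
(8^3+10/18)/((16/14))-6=442.49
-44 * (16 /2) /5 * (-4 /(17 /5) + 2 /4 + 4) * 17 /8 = -2486 /5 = -497.20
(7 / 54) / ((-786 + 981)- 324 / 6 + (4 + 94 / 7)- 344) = -49 / 70146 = -0.00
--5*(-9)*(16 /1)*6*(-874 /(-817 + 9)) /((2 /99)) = -23362020 /101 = -231307.13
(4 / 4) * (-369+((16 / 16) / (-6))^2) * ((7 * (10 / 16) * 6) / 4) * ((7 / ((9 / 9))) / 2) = -3254335 / 384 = -8474.83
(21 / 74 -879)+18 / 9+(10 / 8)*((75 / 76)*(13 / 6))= -874.04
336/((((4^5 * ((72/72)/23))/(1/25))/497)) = 240051/1600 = 150.03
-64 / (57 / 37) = -41.54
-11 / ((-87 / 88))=968 / 87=11.13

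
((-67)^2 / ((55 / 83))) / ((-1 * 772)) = -372587 / 42460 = -8.78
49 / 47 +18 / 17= 1679 / 799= 2.10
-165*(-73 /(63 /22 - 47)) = -264990 /971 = -272.90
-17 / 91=-0.19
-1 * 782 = -782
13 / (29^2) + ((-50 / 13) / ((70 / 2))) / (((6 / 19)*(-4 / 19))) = 1532201 / 918372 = 1.67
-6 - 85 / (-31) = -101 / 31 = -3.26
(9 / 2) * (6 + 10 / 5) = 36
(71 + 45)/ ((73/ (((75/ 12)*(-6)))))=-4350/ 73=-59.59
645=645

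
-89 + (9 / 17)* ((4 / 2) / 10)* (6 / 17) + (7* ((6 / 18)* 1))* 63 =83864 / 1445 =58.04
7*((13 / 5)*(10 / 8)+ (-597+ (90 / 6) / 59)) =-980455 / 236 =-4154.47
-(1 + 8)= -9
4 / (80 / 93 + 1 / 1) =2.15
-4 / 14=-2 / 7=-0.29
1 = 1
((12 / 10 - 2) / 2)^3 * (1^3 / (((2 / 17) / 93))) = -6324 / 125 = -50.59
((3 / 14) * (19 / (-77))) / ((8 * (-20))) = 57 / 172480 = 0.00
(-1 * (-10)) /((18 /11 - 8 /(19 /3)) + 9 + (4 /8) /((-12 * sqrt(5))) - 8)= 10483440 * sqrt(5) /237179039 + 1727510400 /237179039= 7.38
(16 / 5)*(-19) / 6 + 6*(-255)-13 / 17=-392929 / 255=-1540.90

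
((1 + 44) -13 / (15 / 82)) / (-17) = 23 / 15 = 1.53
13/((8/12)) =39/2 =19.50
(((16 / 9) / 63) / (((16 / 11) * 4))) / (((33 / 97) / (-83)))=-8051 / 6804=-1.18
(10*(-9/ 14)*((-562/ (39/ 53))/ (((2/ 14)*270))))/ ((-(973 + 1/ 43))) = -640399/ 4895280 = -0.13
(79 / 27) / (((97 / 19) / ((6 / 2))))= 1501 / 873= 1.72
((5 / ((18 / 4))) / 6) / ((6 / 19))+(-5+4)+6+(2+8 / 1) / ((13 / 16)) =37685 / 2106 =17.89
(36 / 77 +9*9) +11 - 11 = 6273 / 77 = 81.47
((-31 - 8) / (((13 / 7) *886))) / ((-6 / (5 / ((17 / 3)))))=105 / 30124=0.00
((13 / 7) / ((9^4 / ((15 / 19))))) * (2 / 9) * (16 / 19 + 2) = 260 / 1842183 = 0.00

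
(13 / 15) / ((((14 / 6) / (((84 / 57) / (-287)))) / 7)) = -52 / 3895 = -0.01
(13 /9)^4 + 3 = 48244 /6561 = 7.35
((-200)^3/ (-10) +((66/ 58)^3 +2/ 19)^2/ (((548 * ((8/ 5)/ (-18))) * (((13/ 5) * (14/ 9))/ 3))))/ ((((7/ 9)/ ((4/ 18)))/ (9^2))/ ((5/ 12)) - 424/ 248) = -286808855070724601338081125/ 575759380640343643744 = -498140.13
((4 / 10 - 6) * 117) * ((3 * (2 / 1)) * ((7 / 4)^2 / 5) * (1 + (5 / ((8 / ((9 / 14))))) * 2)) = -1737099 / 400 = -4342.75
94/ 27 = 3.48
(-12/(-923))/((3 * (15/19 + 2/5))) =380/104299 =0.00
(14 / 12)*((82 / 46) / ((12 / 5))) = 1435 / 1656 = 0.87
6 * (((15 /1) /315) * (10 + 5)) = 30 /7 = 4.29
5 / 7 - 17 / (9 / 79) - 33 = -11435 / 63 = -181.51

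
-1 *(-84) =84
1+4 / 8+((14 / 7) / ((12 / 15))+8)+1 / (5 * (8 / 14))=247 / 20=12.35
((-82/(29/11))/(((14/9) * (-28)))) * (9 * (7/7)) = 36531/5684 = 6.43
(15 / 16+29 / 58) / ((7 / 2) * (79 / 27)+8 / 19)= 11799 / 87512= 0.13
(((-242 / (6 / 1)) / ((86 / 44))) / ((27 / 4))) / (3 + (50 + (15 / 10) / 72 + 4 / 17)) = -2896256 / 50453577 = -0.06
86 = 86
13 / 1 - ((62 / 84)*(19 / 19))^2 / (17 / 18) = 20697 / 1666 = 12.42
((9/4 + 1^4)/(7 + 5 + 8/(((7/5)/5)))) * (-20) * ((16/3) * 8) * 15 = -72800/71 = -1025.35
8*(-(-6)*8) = 384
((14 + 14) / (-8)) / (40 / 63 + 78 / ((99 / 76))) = -4851 / 83872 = -0.06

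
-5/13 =-0.38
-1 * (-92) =92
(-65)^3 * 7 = -1922375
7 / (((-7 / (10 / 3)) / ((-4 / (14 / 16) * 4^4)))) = 3900.95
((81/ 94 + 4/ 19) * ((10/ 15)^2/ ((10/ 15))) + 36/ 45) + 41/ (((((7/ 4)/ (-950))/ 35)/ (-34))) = 354779990291/ 13395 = 26486001.51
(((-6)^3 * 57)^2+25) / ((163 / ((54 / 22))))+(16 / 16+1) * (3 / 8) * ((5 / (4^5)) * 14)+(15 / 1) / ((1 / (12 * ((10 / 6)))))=8383166371689 / 3672064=2282957.59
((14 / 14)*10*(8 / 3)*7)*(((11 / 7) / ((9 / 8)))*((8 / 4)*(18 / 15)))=5632 / 9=625.78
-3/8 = -0.38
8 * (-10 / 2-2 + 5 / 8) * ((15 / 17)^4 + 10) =-2657505 / 4913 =-540.91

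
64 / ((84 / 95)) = 1520 / 21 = 72.38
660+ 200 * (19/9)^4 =30394460/6561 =4632.60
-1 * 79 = -79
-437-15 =-452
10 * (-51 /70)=-51 /7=-7.29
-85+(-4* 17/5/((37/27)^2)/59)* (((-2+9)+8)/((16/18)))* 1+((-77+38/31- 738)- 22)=-4621427789/5007802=-922.85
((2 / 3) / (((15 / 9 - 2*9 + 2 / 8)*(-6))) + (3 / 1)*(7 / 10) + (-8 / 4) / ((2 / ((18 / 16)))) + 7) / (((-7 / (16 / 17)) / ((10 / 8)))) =-184861 / 137802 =-1.34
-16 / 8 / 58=-1 / 29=-0.03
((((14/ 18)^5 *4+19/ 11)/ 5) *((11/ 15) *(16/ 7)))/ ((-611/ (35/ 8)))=-3722878/ 541184085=-0.01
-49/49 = -1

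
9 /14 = 0.64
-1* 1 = -1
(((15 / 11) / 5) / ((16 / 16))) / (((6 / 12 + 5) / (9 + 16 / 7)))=474 / 847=0.56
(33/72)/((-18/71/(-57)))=14839/144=103.05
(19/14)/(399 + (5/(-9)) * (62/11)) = 1881/548674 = 0.00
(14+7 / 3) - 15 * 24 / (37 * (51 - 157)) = 96629 / 5883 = 16.43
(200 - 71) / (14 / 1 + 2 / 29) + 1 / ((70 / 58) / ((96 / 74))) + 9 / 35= 369893 / 35224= 10.50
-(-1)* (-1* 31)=-31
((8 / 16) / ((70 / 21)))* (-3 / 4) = -9 / 80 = -0.11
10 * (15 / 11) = 150 / 11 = 13.64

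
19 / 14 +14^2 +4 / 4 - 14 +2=2609 / 14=186.36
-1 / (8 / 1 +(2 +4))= -1 / 14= -0.07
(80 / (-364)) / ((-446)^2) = -5 / 4525339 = -0.00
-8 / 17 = -0.47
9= 9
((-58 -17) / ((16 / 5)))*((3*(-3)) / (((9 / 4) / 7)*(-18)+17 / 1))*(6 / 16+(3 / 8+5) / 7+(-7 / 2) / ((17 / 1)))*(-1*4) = -752625 / 10676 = -70.50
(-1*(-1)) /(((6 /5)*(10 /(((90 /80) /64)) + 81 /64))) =0.00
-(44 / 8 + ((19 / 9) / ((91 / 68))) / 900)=-2027671 / 368550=-5.50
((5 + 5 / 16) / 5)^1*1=17 / 16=1.06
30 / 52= 15 / 26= 0.58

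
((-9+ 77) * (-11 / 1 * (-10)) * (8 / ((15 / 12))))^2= 2291728384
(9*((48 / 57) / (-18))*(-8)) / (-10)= -32 / 95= -0.34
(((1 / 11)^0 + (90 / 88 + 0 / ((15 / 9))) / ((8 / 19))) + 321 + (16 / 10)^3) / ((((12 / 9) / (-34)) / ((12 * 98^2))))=-5310123982947 / 5500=-965477087.81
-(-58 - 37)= 95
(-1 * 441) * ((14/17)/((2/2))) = -6174/17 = -363.18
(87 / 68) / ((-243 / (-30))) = 145 / 918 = 0.16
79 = 79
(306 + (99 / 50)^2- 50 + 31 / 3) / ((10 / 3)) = 2026903 / 25000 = 81.08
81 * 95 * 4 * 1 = 30780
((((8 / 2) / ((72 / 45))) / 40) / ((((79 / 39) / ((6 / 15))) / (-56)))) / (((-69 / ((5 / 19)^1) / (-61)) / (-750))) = 4163250 / 34523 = 120.59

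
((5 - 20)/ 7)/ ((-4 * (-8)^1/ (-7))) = 15/ 32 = 0.47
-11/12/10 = -11/120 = -0.09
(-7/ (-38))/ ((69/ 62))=217/ 1311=0.17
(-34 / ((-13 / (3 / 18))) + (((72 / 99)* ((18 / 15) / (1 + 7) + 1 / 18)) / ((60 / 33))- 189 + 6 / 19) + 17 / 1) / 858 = -19025111 / 95366700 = -0.20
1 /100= 0.01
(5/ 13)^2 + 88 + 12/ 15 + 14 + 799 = 762146/ 845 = 901.95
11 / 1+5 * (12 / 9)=17.67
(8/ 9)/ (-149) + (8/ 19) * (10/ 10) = 10576/ 25479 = 0.42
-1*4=-4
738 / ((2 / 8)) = 2952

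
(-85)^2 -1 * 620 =6605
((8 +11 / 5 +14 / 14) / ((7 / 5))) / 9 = 0.89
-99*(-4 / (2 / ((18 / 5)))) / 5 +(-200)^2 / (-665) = 274012 / 3325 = 82.41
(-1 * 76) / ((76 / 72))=-72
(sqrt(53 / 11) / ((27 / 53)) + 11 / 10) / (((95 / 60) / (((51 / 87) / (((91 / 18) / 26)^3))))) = 52348032 / 944965 + 18683136 * sqrt(583) / 2078923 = 272.39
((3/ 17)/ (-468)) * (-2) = 1/ 1326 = 0.00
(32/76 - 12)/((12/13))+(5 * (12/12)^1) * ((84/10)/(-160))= -58397/4560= -12.81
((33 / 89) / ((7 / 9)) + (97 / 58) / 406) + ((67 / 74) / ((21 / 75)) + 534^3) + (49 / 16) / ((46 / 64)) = 271579752190927801 / 1783501972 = 152273311.98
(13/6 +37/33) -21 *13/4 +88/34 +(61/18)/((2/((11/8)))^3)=-844774531/13787136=-61.27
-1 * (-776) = 776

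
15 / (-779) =-15 / 779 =-0.02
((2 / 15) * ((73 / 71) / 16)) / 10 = 73 / 85200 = 0.00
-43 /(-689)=43 /689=0.06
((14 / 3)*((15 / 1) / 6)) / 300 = 7 / 180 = 0.04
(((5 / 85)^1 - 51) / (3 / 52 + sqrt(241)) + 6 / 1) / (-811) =-66603906 / 8984367485 + 2341664*sqrt(241) / 8984367485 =-0.00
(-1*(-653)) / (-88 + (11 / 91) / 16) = -950768 / 128117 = -7.42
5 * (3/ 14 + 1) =85/ 14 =6.07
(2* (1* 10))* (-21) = -420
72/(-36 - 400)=-18/109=-0.17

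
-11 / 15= -0.73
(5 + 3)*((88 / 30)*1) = 352 / 15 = 23.47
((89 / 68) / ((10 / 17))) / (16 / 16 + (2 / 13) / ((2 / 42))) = 1157 / 2200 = 0.53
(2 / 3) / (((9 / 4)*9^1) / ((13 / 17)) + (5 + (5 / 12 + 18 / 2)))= 26 / 1595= 0.02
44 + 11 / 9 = 407 / 9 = 45.22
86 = 86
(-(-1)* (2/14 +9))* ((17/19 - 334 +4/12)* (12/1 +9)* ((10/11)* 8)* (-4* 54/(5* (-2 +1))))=-4195418112/209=-20073770.87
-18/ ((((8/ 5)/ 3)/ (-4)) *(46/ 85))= 11475/ 46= 249.46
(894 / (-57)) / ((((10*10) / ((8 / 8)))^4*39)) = -149 / 37050000000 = -0.00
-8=-8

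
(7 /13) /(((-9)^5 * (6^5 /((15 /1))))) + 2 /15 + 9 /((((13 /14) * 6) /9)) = 145963459121 /9948575520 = 14.67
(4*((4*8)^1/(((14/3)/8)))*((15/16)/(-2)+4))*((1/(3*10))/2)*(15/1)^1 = 1356/7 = 193.71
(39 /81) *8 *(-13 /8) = -6.26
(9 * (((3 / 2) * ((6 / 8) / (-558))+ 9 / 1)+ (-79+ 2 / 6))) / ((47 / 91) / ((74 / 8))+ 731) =-1047140367 / 1220886640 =-0.86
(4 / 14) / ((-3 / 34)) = -68 / 21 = -3.24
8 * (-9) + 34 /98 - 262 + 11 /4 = -64857 /196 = -330.90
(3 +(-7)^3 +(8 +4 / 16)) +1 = -330.75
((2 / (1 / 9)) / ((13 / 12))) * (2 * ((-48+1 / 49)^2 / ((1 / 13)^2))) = 31040760816 / 2401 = 12928263.56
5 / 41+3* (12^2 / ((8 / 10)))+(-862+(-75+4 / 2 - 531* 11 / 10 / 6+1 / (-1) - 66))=-458567 / 820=-559.23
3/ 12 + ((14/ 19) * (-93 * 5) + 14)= -24957/ 76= -328.38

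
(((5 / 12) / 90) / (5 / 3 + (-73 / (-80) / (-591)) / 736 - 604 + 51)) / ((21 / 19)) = -27548480 / 3626029545957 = -0.00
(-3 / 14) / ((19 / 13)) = -39 / 266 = -0.15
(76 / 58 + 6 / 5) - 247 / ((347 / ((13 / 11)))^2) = 5297241261 / 2112575905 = 2.51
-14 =-14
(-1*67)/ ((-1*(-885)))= -67/ 885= -0.08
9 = 9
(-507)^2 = 257049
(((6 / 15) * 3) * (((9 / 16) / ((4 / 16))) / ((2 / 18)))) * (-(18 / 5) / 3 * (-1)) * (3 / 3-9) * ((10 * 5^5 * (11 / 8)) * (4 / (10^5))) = -8019 / 20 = -400.95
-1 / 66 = -0.02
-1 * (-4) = 4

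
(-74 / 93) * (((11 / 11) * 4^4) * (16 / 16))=-203.70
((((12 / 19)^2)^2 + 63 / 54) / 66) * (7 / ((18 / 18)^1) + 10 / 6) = 13476619 / 77410674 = 0.17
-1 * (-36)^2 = -1296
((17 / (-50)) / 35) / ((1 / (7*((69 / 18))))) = -391 / 1500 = -0.26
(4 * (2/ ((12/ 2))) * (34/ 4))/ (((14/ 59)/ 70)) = 10030/ 3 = 3343.33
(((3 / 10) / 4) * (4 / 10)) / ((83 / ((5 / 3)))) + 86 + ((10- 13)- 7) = 126161 / 1660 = 76.00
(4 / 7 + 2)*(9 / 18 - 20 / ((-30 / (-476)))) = -814.71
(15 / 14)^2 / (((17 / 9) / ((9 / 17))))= 18225 / 56644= 0.32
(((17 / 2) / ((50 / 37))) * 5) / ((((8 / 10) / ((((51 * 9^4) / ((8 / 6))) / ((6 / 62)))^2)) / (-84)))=-1421260727006054529 / 64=-22207198859469602.02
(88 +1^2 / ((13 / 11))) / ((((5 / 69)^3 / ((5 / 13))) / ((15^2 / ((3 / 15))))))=17074255275 / 169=101031096.30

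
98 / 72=49 / 36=1.36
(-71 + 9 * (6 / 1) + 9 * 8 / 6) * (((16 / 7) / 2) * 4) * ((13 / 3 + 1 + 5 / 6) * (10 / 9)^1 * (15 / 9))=-148000 / 567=-261.02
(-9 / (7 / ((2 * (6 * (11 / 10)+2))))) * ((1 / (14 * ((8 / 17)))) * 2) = -6579 / 980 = -6.71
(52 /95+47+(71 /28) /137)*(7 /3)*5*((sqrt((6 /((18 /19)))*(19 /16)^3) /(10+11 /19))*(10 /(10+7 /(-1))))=31287792385*sqrt(3) /95167872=569.44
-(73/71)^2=-5329/5041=-1.06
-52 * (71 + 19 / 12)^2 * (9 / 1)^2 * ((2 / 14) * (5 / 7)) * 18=-3994244865 / 98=-40757600.66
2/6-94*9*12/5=-30451/15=-2030.07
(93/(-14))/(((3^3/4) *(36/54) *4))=-31/84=-0.37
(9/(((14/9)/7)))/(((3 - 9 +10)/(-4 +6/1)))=81/4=20.25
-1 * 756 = -756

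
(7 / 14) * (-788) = -394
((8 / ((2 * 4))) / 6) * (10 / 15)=1 / 9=0.11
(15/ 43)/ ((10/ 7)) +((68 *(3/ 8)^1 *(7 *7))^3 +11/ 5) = 3355345366489/ 1720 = 1950782189.82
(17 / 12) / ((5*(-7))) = -17 / 420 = -0.04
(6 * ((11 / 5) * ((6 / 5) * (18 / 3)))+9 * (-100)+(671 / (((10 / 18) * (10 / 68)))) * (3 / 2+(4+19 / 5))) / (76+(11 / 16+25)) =151152624 / 203375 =743.22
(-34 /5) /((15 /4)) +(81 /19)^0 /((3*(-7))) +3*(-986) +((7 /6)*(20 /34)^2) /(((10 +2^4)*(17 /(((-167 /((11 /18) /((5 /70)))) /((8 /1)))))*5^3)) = -8733803246149 /2950747800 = -2959.86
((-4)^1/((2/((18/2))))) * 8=-144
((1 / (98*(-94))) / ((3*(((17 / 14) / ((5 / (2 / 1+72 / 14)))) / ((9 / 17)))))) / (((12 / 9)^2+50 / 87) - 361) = 783 / 25429277620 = 0.00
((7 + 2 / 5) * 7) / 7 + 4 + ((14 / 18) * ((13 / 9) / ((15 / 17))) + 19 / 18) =33361 / 2430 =13.73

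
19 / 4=4.75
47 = 47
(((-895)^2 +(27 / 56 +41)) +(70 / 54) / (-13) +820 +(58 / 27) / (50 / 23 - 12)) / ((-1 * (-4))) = 1781091811253 / 8884512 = 200471.54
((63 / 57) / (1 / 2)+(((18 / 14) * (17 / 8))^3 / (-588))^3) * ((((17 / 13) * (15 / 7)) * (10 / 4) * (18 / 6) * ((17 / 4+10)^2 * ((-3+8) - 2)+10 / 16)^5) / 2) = 579314653974617275252147991805580391340283354275 / 295743599929856826870688378781696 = 1958840881466299.15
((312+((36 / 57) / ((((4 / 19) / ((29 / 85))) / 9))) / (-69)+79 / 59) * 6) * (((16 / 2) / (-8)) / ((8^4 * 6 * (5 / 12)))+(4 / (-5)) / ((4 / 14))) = -1553790701517 / 295283200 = -5262.04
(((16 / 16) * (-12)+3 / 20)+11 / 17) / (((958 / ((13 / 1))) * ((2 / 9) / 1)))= -445653 / 651440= -0.68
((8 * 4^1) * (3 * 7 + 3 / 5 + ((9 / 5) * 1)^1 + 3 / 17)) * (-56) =-42249.04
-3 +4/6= -7/3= -2.33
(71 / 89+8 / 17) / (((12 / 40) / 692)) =13279480 / 4539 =2925.64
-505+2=-503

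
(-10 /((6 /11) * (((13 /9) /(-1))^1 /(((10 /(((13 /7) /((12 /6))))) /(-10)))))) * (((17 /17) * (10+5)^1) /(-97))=34650 /16393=2.11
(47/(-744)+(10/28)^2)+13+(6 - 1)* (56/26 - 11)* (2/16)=892825/118482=7.54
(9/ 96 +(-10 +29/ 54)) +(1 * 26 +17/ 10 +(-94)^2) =38250709/ 4320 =8854.33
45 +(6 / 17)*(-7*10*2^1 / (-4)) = 975 / 17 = 57.35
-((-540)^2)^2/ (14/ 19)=-807790320000/ 7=-115398617142.86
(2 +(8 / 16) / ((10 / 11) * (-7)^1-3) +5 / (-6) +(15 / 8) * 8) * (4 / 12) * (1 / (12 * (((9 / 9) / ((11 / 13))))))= 4213 / 11124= 0.38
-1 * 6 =-6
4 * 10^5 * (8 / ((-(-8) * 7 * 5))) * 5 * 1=400000 / 7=57142.86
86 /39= 2.21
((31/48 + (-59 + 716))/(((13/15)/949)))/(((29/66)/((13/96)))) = 1647639565/7424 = 221934.21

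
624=624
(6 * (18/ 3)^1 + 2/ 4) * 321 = 23433/ 2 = 11716.50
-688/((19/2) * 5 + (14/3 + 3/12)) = -13.13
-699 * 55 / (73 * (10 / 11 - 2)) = 140965 / 292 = 482.76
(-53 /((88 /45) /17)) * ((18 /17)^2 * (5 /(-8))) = 965925 /2992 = 322.84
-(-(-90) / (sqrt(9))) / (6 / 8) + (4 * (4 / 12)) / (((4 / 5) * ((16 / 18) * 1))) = -305 / 8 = -38.12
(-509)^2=259081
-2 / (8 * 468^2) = -1 / 876096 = -0.00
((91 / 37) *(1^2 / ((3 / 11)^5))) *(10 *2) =293112820 / 8991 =32600.69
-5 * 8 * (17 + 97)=-4560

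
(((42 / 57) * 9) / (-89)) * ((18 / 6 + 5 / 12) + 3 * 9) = -7665 / 3382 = -2.27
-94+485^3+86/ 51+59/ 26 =151275430351/ 1326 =114084034.96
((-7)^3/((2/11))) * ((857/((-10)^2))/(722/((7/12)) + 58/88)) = -248976497/19070950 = -13.06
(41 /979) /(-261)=-41 /255519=-0.00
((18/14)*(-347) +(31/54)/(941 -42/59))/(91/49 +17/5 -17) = 46778697155/1231256538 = 37.99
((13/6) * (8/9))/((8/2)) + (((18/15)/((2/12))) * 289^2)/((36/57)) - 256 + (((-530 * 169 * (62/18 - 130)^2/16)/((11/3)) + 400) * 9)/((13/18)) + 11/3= -23456821330457/77220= -303766140.00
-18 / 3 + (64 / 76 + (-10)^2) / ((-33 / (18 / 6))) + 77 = 12923 / 209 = 61.83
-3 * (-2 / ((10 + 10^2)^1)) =3 / 55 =0.05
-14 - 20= -34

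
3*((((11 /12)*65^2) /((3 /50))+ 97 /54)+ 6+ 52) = 1744427 /9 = 193825.22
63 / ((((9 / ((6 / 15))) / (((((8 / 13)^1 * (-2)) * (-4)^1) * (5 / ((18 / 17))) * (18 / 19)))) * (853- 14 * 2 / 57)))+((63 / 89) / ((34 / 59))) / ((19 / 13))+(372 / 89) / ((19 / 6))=81091189005 / 36319477246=2.23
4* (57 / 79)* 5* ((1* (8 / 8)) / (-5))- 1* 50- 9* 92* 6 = -396650 / 79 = -5020.89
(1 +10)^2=121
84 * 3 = 252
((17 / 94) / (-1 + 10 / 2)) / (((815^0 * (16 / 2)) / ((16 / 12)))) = 17 / 2256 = 0.01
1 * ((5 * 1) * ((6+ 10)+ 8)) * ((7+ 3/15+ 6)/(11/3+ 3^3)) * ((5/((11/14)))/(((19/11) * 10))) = 8316/437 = 19.03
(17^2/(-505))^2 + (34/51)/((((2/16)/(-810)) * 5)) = -220258079/255025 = -863.67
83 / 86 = 0.97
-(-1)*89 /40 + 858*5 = 171689 /40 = 4292.22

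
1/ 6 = 0.17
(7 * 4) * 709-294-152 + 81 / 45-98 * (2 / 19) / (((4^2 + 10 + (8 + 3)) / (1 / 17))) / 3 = 3479138287 / 179265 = 19407.79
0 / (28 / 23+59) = 0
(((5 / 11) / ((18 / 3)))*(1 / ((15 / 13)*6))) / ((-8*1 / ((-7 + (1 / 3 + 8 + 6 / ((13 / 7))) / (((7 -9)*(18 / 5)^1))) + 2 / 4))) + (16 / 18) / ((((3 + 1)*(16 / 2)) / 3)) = 96917 / 1026432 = 0.09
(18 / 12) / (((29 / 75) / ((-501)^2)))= 56475225 / 58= 973710.78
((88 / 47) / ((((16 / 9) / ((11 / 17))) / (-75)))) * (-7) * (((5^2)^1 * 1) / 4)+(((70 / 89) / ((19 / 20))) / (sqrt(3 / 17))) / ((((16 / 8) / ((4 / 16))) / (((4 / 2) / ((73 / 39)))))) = 4550 * sqrt(51) / 123443+14293125 / 6392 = 2236.36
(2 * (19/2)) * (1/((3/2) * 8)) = 1.58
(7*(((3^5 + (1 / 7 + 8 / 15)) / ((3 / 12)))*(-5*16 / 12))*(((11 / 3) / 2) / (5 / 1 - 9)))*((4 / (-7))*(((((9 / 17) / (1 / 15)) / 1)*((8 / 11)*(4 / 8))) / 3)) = -4093760 / 357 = -11467.11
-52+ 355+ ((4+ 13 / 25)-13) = 7363 / 25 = 294.52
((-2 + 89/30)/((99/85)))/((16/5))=2465/9504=0.26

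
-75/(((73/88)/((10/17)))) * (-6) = 396000/1241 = 319.10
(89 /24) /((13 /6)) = 1.71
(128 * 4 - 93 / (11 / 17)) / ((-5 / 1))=-4051 / 55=-73.65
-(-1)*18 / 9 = 2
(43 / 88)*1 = 43 / 88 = 0.49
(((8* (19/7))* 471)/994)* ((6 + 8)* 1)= 71592/497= 144.05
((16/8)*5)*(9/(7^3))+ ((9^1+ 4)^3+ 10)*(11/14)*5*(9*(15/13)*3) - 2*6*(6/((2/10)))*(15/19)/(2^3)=45762845985/169442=270079.71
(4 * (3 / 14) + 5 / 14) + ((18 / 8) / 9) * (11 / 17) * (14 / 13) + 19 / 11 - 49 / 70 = 411091 / 170170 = 2.42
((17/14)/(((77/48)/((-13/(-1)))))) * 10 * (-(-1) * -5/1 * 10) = -2652000/539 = -4920.22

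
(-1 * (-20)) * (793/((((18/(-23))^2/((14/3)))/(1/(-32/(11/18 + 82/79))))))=-34430216275/5528736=-6227.50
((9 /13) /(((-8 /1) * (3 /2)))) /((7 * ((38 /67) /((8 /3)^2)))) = -536 /5187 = -0.10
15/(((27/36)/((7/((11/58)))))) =8120/11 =738.18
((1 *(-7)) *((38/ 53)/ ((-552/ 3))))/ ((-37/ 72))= -2394/ 45103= -0.05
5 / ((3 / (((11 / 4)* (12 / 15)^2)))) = 44 / 15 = 2.93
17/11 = 1.55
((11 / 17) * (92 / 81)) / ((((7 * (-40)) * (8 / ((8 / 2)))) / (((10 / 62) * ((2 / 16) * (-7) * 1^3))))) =253 / 1365984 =0.00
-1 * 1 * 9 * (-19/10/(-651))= -57/2170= -0.03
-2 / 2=-1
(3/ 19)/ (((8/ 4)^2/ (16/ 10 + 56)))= 216/ 95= 2.27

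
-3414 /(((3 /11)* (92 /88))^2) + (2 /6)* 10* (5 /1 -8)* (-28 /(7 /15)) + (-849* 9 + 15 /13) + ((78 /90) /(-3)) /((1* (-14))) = -212443235819 /4332510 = -49034.68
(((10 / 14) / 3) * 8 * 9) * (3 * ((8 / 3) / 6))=160 / 7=22.86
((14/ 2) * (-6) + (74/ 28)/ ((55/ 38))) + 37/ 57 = -867374/ 21945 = -39.52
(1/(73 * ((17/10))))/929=10/1152889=0.00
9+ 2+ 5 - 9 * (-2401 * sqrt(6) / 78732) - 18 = -2+ 2401 * sqrt(6) / 8748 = -1.33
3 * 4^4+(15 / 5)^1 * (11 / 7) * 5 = 5541 / 7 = 791.57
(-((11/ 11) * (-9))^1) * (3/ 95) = 27/ 95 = 0.28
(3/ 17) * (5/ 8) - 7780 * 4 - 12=-31131.89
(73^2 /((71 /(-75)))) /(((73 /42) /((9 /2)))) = -14574.30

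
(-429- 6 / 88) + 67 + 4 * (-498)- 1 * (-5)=-103359 / 44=-2349.07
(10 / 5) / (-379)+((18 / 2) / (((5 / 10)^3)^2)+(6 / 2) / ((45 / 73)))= 3302197 / 5685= 580.86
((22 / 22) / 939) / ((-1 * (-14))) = 1 / 13146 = 0.00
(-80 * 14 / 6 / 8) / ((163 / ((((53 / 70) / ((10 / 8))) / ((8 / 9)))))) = -159 / 1630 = -0.10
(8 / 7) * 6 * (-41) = -1968 / 7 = -281.14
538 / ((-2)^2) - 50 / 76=2543 / 19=133.84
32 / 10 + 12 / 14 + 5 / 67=9689 / 2345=4.13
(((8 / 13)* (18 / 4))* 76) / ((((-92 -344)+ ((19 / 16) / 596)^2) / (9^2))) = -2239190728704 / 57269028115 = -39.10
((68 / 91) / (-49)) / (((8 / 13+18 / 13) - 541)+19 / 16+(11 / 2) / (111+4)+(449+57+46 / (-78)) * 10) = -375360 / 111163695601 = -0.00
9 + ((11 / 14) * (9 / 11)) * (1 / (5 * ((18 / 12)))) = 318 / 35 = 9.09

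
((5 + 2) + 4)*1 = 11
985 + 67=1052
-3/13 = -0.23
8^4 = 4096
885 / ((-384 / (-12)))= 885 / 32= 27.66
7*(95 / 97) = 665 / 97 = 6.86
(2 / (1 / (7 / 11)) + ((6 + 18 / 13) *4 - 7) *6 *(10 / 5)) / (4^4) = 19429 / 18304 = 1.06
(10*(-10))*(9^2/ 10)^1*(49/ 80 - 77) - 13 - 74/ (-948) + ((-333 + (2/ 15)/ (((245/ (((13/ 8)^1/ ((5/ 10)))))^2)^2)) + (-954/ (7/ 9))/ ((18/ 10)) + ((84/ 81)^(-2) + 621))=11197567661720643773/ 182167711600000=61468.45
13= 13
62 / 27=2.30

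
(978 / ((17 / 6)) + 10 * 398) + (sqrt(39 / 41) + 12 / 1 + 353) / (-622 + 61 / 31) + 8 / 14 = 9892932359 / 2287299 - 31 * sqrt(1599) / 788061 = 4325.16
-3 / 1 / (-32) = 3 / 32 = 0.09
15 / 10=3 / 2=1.50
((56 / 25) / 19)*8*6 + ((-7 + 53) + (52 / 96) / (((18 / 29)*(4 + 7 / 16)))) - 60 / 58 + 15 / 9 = 1386028084 / 26406675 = 52.49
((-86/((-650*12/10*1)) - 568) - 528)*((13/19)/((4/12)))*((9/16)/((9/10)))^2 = -2136985/2432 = -878.69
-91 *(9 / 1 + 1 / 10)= -8281 / 10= -828.10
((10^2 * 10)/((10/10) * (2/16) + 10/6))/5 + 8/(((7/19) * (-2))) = 30332/301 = 100.77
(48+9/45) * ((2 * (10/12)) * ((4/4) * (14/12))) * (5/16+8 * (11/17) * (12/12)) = 514.44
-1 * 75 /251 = -75 /251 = -0.30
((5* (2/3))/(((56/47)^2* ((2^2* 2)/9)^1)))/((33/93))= 1027185/137984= 7.44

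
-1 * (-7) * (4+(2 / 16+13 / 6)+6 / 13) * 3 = 14749 / 104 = 141.82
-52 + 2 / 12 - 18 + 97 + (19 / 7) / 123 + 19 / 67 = 3169591 / 115374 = 27.47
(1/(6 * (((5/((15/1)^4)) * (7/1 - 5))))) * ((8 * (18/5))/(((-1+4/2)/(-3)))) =-72900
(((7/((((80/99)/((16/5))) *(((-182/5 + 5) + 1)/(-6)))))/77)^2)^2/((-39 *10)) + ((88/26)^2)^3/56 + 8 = 245491513126875512503/7045187247716800000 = 34.85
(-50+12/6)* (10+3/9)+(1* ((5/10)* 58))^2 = 345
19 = 19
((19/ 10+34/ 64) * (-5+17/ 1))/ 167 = 1167/ 6680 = 0.17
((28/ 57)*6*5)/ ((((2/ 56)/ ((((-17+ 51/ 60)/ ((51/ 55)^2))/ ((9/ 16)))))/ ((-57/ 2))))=180241600/ 459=392683.22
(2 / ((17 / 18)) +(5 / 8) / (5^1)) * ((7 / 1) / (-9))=-1.74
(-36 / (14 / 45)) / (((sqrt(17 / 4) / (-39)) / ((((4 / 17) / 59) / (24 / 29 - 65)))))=-7328880 * sqrt(17) / 222123377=-0.14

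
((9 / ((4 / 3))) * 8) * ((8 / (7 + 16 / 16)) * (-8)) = -432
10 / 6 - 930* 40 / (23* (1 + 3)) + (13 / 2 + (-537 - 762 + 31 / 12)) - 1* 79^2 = -729891 / 92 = -7933.60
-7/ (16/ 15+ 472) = -105/ 7096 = -0.01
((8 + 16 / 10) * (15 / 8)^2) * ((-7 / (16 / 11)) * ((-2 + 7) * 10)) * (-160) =1299375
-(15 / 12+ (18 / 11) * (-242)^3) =92765371 / 4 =23191342.75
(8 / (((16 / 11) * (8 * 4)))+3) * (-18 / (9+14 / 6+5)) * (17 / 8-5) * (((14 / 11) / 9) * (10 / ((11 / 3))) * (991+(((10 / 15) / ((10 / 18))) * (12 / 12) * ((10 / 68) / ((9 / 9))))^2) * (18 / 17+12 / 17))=16118505225 / 2377892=6778.48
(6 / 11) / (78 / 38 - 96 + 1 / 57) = -171 / 29447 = -0.01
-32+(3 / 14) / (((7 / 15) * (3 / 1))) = -31.85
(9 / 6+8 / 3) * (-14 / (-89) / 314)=175 / 83838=0.00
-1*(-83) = 83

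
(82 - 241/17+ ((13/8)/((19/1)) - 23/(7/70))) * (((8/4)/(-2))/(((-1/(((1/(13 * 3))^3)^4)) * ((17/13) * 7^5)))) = -418843/703175228178059025695065032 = -0.00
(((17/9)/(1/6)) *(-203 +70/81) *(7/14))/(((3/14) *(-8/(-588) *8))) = -49110.58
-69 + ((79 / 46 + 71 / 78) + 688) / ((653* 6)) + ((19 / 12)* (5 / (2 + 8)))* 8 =-62.49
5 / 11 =0.45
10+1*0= 10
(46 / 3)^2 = 2116 / 9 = 235.11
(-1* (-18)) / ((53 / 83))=1494 / 53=28.19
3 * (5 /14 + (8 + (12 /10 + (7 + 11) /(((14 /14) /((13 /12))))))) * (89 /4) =271539 /140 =1939.56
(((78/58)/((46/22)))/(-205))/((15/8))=-1144/683675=-0.00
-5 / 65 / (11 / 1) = -1 / 143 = -0.01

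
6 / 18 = 1 / 3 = 0.33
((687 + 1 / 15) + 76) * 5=11446 / 3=3815.33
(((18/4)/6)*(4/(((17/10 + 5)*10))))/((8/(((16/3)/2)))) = 1/67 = 0.01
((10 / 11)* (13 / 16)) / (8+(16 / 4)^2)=65 / 2112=0.03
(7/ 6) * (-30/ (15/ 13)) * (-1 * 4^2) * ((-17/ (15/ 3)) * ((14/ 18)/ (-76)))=43316/ 2565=16.89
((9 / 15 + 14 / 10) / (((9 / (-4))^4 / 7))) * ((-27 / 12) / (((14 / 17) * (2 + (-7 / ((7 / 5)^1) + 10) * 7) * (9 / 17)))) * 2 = -36992 / 242757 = -0.15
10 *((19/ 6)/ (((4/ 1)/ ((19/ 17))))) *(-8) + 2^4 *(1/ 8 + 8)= 59.22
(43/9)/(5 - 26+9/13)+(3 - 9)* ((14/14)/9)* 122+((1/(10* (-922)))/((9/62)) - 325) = -406.57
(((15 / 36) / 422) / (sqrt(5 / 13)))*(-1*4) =-sqrt(65) / 1266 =-0.01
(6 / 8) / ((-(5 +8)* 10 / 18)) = -27 / 260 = -0.10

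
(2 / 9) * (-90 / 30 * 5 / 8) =-5 / 12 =-0.42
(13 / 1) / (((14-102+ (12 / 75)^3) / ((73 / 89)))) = -14828125 / 122369304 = -0.12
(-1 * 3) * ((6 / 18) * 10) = -10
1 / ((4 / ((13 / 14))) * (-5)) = -13 / 280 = -0.05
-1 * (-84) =84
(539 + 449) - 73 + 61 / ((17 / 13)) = 16348 / 17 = 961.65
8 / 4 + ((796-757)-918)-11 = -888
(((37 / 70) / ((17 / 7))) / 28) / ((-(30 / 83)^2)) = -254893 / 4284000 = -0.06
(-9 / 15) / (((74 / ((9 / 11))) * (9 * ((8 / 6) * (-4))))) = 9 / 65120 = 0.00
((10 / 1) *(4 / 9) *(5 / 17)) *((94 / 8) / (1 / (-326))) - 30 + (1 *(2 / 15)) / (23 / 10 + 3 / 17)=-324457022 / 64413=-5037.14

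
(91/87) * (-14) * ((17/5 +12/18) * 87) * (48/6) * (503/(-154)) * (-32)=-714791168/165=-4332067.68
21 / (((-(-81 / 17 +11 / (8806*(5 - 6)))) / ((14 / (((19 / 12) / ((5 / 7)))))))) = 22191120 / 797411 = 27.83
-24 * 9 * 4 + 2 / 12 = -5183 / 6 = -863.83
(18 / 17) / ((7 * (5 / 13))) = 234 / 595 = 0.39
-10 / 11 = -0.91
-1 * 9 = -9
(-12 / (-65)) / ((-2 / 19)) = -114 / 65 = -1.75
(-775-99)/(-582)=437/291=1.50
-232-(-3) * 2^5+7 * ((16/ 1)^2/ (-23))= -213.91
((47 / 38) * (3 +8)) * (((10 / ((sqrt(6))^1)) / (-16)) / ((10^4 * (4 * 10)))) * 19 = -517 * sqrt(6) / 7680000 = -0.00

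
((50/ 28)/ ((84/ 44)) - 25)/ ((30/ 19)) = -26885/ 1764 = -15.24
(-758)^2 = 574564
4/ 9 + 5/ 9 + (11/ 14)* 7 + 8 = 29/ 2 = 14.50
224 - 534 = -310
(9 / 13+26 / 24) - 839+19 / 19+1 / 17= -2217511 / 2652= -836.17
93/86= 1.08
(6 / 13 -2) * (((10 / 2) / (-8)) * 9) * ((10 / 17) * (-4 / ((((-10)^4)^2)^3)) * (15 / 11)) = -27 / 972400000000000000000000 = -0.00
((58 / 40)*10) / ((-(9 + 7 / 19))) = -551 / 356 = -1.55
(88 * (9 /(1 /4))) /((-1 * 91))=-3168 /91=-34.81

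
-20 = -20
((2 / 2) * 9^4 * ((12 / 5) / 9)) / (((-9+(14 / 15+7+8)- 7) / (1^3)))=-26244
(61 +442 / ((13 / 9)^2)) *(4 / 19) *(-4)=-56752 / 247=-229.77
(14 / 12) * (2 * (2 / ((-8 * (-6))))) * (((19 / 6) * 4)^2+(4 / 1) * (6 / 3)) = 2653 / 162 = 16.38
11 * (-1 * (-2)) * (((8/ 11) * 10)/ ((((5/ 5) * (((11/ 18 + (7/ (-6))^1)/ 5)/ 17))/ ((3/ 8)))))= -9180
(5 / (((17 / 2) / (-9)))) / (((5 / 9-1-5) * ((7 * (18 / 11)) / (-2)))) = -990 / 5831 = -0.17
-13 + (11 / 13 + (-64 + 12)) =-834 / 13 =-64.15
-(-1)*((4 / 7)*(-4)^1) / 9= -16 / 63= -0.25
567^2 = 321489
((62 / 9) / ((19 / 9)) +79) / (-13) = -1563 / 247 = -6.33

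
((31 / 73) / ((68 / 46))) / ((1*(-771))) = -713 / 1913622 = -0.00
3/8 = 0.38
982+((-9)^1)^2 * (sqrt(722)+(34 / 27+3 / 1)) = 3503.47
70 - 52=18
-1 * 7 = -7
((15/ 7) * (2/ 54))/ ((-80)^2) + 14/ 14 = 80641/ 80640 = 1.00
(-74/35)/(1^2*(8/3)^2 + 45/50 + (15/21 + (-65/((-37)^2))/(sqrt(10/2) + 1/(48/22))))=-37880406540605196/156408163461923591 -43011447897600*sqrt(5)/156408163461923591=-0.24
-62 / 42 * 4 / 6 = -62 / 63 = -0.98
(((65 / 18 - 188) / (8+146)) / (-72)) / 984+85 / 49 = 2384766913 / 1374734592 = 1.73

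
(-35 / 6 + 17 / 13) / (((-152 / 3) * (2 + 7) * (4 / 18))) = 353 / 7904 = 0.04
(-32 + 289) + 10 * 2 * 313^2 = 1959637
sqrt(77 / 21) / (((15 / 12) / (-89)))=-356* sqrt(33) / 15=-136.34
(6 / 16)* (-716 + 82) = -951 / 4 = -237.75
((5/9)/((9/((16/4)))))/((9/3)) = 20/243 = 0.08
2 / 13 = 0.15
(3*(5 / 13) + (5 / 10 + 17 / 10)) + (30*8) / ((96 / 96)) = 15818 / 65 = 243.35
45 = 45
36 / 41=0.88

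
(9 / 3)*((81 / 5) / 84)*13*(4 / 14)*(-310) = -32643 / 49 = -666.18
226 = 226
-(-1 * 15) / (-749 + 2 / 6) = -45 / 2246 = -0.02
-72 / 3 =-24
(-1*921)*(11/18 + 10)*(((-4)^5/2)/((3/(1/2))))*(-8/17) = -60044288/153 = -392446.33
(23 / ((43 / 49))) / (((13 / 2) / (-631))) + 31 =-1404945 / 559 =-2513.32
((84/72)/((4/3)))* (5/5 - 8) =-49/8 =-6.12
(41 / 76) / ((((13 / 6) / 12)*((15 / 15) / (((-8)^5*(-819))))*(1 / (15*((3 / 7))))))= 9794027520 / 19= 515475132.63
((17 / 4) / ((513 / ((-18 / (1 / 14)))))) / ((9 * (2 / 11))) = -1309 / 1026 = -1.28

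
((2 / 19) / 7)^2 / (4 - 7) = -4 / 53067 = -0.00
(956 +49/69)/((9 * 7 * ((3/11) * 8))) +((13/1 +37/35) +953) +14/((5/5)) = 515389363/521640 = 988.02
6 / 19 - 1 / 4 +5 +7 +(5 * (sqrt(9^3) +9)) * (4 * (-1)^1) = -53803 / 76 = -707.93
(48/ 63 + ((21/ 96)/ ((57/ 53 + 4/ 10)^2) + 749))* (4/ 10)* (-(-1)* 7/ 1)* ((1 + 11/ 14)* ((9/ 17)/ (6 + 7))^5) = 7581683562007725/ 18053561990823739744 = 0.00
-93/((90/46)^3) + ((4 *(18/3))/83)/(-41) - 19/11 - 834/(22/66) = -2860933334266/1137027375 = -2516.15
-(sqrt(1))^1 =-1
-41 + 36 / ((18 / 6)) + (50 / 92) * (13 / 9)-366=-163205 / 414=-394.21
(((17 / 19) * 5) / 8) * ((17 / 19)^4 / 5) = 0.07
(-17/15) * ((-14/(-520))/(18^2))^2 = -833/106445664000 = -0.00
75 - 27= 48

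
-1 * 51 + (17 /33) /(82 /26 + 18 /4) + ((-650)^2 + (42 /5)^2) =69367159813 /164175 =422519.63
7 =7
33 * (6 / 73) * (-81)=-16038 / 73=-219.70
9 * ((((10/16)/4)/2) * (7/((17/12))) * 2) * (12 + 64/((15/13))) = 15939/34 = 468.79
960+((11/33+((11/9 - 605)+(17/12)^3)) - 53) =529457/1728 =306.40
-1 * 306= -306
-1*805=-805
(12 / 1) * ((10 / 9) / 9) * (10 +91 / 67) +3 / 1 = 19.83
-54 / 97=-0.56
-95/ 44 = -2.16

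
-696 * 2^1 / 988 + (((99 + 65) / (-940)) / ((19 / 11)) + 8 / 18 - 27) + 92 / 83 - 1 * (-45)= 782335949 / 43359615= 18.04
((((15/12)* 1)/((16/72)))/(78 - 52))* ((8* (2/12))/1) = 0.29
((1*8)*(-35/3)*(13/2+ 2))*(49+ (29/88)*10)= -456365/11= -41487.73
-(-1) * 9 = 9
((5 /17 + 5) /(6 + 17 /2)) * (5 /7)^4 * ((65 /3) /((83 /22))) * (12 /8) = 80437500 /98246519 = 0.82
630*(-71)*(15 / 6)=-111825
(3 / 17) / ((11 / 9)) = 27 / 187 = 0.14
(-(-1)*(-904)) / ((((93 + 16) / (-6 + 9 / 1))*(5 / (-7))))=34.83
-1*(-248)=248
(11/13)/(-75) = -0.01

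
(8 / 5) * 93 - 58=454 / 5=90.80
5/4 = 1.25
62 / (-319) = -62 / 319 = -0.19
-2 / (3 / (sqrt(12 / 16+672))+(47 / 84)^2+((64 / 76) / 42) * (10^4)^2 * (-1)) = 71892624384 * sqrt(299) / 21603771813481184415263075+21549765748773513888 / 21603771813481184415263075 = 0.00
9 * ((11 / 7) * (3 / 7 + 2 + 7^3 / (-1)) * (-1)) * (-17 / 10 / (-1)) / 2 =1003068 / 245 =4094.16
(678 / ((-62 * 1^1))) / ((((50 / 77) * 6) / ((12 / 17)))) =-26103 / 13175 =-1.98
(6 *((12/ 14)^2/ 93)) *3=216/ 1519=0.14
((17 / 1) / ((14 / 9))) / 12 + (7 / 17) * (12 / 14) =1203 / 952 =1.26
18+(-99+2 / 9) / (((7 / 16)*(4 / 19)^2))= -45685 / 9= -5076.11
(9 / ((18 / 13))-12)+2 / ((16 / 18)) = -13 / 4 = -3.25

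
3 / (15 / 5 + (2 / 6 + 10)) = 9 / 40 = 0.22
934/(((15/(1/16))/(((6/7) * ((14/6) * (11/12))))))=5137/720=7.13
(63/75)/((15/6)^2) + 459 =286959/625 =459.13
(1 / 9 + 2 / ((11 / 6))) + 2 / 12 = 271 / 198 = 1.37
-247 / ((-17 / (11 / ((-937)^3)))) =-2717 / 13985168201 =-0.00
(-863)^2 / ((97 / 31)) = 23087839 / 97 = 238018.96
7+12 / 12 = 8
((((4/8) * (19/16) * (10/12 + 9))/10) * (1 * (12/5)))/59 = 0.02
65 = 65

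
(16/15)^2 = 256/225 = 1.14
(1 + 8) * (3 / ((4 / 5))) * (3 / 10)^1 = 81 / 8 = 10.12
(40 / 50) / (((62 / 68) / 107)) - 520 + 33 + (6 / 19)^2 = -21991233 / 55955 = -393.02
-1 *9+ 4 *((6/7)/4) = -57/7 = -8.14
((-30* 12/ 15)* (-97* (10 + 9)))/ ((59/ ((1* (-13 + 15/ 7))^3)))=-19416786432/ 20237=-959469.61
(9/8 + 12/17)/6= 83/272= 0.31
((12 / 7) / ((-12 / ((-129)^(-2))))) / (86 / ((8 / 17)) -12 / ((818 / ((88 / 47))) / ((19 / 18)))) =-76892 / 1636617149979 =-0.00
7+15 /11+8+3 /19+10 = 5543 /209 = 26.52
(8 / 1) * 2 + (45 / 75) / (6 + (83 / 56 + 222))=1028248 / 64255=16.00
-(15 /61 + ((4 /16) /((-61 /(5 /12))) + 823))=-823.24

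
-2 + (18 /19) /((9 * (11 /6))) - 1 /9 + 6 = 7423 /1881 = 3.95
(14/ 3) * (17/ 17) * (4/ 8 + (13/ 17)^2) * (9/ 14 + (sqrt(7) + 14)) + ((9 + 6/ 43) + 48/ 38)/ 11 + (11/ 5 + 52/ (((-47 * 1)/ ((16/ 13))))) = 1463 * sqrt(7)/ 289 + 92664016437/ 1220704210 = 89.30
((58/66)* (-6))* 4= -232/11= -21.09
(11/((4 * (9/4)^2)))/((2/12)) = 88/27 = 3.26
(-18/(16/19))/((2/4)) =-171/4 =-42.75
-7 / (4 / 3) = -21 / 4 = -5.25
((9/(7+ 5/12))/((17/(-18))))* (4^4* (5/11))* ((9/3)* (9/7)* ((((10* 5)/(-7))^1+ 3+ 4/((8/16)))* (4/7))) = -7255941120/5708549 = -1271.07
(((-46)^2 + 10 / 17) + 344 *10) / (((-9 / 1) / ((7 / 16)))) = -330617 / 1224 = -270.11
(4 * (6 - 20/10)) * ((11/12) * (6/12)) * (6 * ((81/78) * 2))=1188/13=91.38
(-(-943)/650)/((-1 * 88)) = -943/57200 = -0.02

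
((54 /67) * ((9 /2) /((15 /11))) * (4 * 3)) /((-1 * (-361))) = 10692 /120935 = 0.09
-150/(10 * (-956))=15/956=0.02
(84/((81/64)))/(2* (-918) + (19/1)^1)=-1792/49059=-0.04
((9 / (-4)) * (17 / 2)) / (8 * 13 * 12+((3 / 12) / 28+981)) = -2142 / 249649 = -0.01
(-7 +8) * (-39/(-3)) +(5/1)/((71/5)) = 948/71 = 13.35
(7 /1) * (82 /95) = 574 /95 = 6.04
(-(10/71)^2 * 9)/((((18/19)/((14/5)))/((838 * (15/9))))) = -11145400/15123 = -736.98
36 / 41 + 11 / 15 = 991 / 615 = 1.61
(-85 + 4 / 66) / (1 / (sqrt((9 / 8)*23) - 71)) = 199013 / 33 - 2803*sqrt(46) / 44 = 5598.63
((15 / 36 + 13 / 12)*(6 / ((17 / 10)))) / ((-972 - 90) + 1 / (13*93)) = -108810 / 21827269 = -0.00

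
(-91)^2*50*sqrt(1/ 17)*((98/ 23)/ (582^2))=1.26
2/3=0.67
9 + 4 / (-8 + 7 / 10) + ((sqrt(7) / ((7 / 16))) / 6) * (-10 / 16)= 617 / 73-5 * sqrt(7) / 21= 7.82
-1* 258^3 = -17173512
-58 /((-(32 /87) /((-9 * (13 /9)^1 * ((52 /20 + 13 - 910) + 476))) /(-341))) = -5849472057 /20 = -292473602.85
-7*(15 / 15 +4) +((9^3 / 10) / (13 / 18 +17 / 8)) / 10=-166253 / 5125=-32.44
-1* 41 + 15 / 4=-149 / 4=-37.25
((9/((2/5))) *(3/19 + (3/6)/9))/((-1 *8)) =-365/608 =-0.60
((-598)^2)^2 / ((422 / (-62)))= -3964299245296 / 211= -18788148081.97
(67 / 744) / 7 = 67 / 5208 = 0.01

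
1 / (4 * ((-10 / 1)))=-1 / 40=-0.02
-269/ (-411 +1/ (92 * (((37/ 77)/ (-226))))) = 457838/ 708223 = 0.65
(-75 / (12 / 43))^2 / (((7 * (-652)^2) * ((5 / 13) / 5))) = 15023125 / 47611648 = 0.32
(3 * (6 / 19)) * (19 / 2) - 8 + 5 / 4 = 9 / 4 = 2.25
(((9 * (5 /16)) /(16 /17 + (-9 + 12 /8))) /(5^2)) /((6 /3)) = -0.01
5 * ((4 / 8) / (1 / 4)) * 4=40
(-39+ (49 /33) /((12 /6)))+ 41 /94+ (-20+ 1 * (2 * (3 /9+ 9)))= -20243 /517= -39.15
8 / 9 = 0.89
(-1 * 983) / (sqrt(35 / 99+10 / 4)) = -2949 * sqrt(12430) / 565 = -581.92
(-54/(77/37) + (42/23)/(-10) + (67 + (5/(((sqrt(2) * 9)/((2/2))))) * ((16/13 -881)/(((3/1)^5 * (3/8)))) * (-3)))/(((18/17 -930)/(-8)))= 1944290 * sqrt(2)/28061397 + 3076133/8739885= 0.45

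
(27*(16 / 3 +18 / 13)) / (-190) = -1179 / 1235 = -0.95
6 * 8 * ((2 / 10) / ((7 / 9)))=432 / 35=12.34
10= 10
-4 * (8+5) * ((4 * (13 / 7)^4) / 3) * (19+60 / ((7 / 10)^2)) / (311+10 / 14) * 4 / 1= -82349817056 / 55009311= -1497.02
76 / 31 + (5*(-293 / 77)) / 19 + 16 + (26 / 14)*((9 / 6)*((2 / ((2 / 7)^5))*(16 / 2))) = 23427.20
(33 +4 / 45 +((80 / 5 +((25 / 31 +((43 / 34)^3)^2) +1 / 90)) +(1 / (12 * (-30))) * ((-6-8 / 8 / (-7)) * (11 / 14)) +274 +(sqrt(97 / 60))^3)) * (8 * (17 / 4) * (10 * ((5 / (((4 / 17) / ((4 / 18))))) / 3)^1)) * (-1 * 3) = -173181913430126795 / 328842890208-28033 * sqrt(1455) / 324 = -529940.61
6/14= 3/7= 0.43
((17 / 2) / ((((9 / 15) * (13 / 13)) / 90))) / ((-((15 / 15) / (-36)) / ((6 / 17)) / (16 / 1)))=259200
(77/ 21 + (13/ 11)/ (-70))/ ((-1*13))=-8431/ 30030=-0.28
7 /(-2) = -7 /2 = -3.50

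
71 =71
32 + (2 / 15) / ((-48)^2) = 552961 / 17280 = 32.00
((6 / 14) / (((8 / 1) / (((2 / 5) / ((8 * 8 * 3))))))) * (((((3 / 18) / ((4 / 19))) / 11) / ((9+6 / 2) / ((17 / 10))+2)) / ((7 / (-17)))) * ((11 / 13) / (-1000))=5491 / 3013570560000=0.00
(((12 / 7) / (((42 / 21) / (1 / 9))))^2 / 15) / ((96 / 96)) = 4 / 6615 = 0.00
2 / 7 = 0.29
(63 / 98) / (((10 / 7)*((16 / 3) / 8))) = 27 / 40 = 0.68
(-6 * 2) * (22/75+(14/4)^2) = -3763/25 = -150.52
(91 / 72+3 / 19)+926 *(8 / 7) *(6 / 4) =15214831 / 9576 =1588.85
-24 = -24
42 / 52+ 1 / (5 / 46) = 1301 / 130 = 10.01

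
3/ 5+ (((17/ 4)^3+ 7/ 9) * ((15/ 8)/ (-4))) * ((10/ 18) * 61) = -340404737/ 276480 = -1231.21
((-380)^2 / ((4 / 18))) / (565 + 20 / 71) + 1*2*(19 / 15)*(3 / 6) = 138559913 / 120405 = 1150.78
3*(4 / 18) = 2 / 3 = 0.67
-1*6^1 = -6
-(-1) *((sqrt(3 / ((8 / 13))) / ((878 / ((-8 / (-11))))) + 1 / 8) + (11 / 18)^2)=sqrt(78) / 4829 + 323 / 648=0.50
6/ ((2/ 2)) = 6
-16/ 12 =-4/ 3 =-1.33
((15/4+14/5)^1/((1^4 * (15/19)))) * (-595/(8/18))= -888573/80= -11107.16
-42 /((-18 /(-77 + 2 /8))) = -2149 /12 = -179.08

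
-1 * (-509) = 509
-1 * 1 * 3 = -3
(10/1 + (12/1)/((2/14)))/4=47/2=23.50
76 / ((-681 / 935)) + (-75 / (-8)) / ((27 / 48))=-59710 / 681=-87.68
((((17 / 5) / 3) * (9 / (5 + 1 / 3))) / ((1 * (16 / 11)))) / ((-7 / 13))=-21879 / 8960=-2.44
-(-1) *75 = 75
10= 10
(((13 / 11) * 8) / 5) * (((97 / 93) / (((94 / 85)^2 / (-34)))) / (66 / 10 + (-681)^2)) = -0.00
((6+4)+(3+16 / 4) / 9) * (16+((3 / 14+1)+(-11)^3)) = -594707 / 42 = -14159.69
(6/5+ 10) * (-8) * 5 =-448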